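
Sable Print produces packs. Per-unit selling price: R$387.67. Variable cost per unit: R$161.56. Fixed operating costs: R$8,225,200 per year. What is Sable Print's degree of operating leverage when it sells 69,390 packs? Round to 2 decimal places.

2.10

Total contribution margin = 69,390 × R$226.11 = R$15,689,772.90.
Subtracting fixed costs: EBIT = R$15,689,772.90 − R$8,225,200 = R$7,464,572.90.
So DOL = total CM / EBIT = R$15,689,772.90 / R$7,464,572.90 = 2.1019.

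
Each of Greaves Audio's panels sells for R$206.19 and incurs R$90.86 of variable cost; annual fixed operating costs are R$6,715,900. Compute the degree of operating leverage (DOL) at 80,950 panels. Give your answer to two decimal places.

Total contribution margin = 80,950 × R$115.33 = R$9,335,963.50.
EBIT = R$9,335,963.50 − R$6,715,900 = R$2,620,063.50.
DOL = contribution ÷ EBIT = R$9,335,963.50 ÷ R$2,620,063.50 = 3.5633.

3.56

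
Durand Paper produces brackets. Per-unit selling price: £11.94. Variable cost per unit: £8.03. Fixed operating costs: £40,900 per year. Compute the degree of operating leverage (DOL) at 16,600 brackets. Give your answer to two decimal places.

2.70

At 16,600 units, contribution = 16,600 × £3.91 = £64,906.00.
Subtracting fixed costs: EBIT = £64,906.00 − £40,900 = £24,006.00.
DOL = contribution ÷ EBIT = £64,906.00 ÷ £24,006.00 = 2.7037.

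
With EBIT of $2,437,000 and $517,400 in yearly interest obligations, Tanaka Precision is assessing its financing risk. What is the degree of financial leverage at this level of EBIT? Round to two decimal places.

1.27

Annual interest charges come to $517,400.00.
DFL = EBIT ÷ (EBIT − I) = $2,437,000 ÷ ($2,437,000 − $517,400.00) = $2,437,000 ÷ $1,919,600.00 = 1.2695.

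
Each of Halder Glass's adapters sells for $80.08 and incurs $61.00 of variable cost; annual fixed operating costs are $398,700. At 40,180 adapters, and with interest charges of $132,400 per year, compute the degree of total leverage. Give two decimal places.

Contribution at this volume is 40,180 × $19.08 = $766,634.40.
Subtracting fixed costs: EBIT = $766,634.40 − $398,700 = $367,934.40. Interest = $132,400.00, so EBIT − I = $235,534.40.
DCL = contribution ÷ (EBIT − I) = $766,634.40 ÷ $235,534.40 = 3.2549.

3.25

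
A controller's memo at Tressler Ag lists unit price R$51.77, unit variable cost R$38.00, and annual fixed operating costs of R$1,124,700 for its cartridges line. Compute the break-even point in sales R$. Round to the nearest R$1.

Contribution margin per unit = R$51.77 − R$38.00 = R$13.77, a CM ratio of R$13.77 ÷ R$51.77 = 0.2660.
Break-even revenue = fixed costs × price ÷ CM = R$1,124,700 × R$51.77 ÷ R$13.77 = R$4,228,447.

R$4,228,447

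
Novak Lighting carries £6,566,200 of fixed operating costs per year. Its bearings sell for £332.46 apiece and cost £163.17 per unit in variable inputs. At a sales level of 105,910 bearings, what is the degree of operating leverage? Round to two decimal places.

1.58

Contribution at this volume is 105,910 × £169.29 = £17,929,503.90.
EBIT = £17,929,503.90 − £6,566,200 = £11,363,303.90.
Degree of operating leverage = £17,929,503.90 / £11,363,303.90 = 1.5778.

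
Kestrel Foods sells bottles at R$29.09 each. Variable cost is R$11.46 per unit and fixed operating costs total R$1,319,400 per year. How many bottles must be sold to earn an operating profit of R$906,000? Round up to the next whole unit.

Contribution margin per unit = R$29.09 − R$11.46 = R$17.63.
Need Q such that Q × R$17.63 − R$1,319,400 = R$906,000, i.e. Q = R$2,225,400 / R$17.63 = 126,228.02 → 126,229.

126,229 bottles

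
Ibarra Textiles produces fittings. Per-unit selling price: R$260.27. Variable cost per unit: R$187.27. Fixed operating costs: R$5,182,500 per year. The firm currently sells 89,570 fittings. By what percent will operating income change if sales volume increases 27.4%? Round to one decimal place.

At 89,570 units, contribution = 89,570 × R$73.00 = R$6,538,610.00.
EBIT = R$6,538,610.00 − R$5,182,500 = R$1,356,110.00.
Degree of operating leverage = R$6,538,610.00 / R$1,356,110.00 = 4.8216.
%ΔEBIT = DOL × %ΔSales = 4.8216 × +27.4% = +132.1%.

+132.1%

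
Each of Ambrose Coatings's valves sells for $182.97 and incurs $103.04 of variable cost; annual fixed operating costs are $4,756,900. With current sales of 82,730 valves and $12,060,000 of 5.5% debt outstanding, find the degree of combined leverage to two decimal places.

Contribution at this volume is 82,730 × $79.93 = $6,612,608.90.
Operating income = contribution − fixed costs = $6,612,608.90 − $4,756,900 = $1,855,708.90. Interest = $663,300.00.
DOL = $6,612,608.90 ÷ $1,855,708.90 = 3.5634; DFL = $1,855,708.90 ÷ $1,192,408.90 = 1.5563.
Combined leverage = 3.5634 × 1.5563 = 5.5457.

5.55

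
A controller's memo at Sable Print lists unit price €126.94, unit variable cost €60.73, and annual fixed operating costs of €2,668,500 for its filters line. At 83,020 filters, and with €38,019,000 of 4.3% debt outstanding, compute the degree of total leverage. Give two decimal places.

Contribution at this volume is 83,020 × €66.21 = €5,496,754.20.
Subtracting fixed costs: EBIT = €5,496,754.20 − €2,668,500 = €2,828,254.20. Interest = €1,634,817.00, so EBIT − I = €1,193,437.20.
DCL = contribution ÷ (EBIT − I) = €5,496,754.20 ÷ €1,193,437.20 = 4.6058.

4.61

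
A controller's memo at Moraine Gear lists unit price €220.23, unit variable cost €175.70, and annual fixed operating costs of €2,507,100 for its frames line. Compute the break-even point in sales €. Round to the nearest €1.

€12,399,251

Contribution margin per unit = €220.23 − €175.70 = €44.53, a CM ratio of €44.53 ÷ €220.23 = 0.2022.
Break-even revenue = fixed costs × price ÷ CM = €2,507,100 × €220.23 ÷ €44.53 = €12,399,251.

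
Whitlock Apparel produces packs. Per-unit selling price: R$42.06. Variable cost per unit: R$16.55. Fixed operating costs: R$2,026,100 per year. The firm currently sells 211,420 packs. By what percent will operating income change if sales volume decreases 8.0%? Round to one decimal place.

-12.8%

Contribution at this volume is 211,420 × R$25.51 = R$5,393,324.20.
Subtracting fixed costs: EBIT = R$5,393,324.20 − R$2,026,100 = R$3,367,224.20.
DOL = contribution ÷ EBIT = R$5,393,324.20 ÷ R$3,367,224.20 = 1.6017.
%ΔEBIT = DOL × %ΔSales = 1.6017 × -8.0% = -12.8%.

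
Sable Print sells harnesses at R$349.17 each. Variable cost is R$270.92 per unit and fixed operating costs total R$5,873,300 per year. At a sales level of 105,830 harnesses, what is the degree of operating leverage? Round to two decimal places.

Total contribution margin = 105,830 × R$78.25 = R$8,281,197.50.
Operating income = contribution − fixed costs = R$8,281,197.50 − R$5,873,300 = R$2,407,897.50.
Degree of operating leverage = R$8,281,197.50 / R$2,407,897.50 = 3.4392.

3.44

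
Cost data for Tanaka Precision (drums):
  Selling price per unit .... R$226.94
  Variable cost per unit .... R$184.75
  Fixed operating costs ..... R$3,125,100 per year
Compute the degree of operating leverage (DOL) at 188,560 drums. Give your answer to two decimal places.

1.65

Contribution at this volume is 188,560 × R$42.19 = R$7,955,346.40.
Subtracting fixed costs: EBIT = R$7,955,346.40 − R$3,125,100 = R$4,830,246.40.
DOL = contribution ÷ EBIT = R$7,955,346.40 ÷ R$4,830,246.40 = 1.6470.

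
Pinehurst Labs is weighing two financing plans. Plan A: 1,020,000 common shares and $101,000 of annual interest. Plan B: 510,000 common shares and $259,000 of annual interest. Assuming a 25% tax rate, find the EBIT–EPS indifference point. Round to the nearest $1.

Set EPS_A = EPS_B: (EBIT − $101,000)(1 − 0.25) ÷ 1,020,000 = (EBIT − $259,000)(1 − 0.25) ÷ 510,000.
The (1 − t) factor cancels: (EBIT − 101,000) × 510,000 = (EBIT − 259,000) × 1,020,000.
Solving, EBIT = (259,000·1,020,000 − 101,000·510,000) / (1,020,000 − 510,000) = 212,670,000,000 / 510,000 = 417,000.00.

$417,000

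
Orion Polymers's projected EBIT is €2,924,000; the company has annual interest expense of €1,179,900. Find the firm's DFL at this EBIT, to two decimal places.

Annual interest charges come to €1,179,900.00.
Degree of financial leverage = EBIT / (EBIT − interest) = €2,924,000 / €1,744,100.00 = 1.6765.

1.68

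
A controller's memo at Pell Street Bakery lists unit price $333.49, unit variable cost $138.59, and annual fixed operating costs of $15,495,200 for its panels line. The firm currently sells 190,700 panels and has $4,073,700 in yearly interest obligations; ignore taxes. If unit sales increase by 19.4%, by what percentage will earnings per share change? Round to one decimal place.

Total contribution margin = 190,700 × $194.90 = $37,167,430.00.
Subtracting fixed costs: EBIT = $37,167,430.00 − $15,495,200 = $21,672,230.00.
After interest of $4,073,700.00, pre-tax earnings = $17,598,530.00.
Degree of combined leverage = contribution ÷ (EBIT − I) = $37,167,430.00 ÷ $17,598,530.00 = 2.1120.
%ΔEPS = DCL × %ΔSales = 2.1120 × +19.4% = +41.0%.

+41.0%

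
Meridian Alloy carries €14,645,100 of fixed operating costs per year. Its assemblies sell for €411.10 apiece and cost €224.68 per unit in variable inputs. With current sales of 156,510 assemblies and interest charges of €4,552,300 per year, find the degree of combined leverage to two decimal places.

Total contribution margin = 156,510 × €186.42 = €29,176,594.20.
EBIT = €29,176,594.20 − €14,645,100 = €14,531,494.20. Interest = €4,552,300.00, so EBIT − I = €9,979,194.20.
Degree of total leverage = total CM / (EBIT − interest) = €29,176,594.20 / €9,979,194.20 = 2.9237.

2.92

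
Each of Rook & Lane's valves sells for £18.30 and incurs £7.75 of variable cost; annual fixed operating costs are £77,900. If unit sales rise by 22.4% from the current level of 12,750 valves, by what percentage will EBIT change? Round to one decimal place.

Total contribution margin = 12,750 × £10.55 = £134,512.50.
Operating income = contribution − fixed costs = £134,512.50 − £77,900 = £56,612.50.
Degree of operating leverage = £134,512.50 / £56,612.50 = 2.3760.
%ΔEBIT = DOL × %ΔSales = 2.3760 × +22.4% = +53.2%.

+53.2%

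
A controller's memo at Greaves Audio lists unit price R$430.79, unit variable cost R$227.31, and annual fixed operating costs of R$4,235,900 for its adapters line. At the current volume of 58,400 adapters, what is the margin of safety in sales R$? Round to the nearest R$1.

Unit CM = price − variable cost = R$430.79 − R$227.31 = R$203.48. Break-even units = R$4,235,900 ÷ R$203.48 = 20,817.28; break-even revenue = 20,817.28 × R$430.79 = R$8,967,875.77.
Current sales = 58,400 × R$430.79 = R$25,158,136.00.
Margin of safety = R$25,158,136.00 − R$8,967,875.77 = R$16,190,260.

R$16,190,260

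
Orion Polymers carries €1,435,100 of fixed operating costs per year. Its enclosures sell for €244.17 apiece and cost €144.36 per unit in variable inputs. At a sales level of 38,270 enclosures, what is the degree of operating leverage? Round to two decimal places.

Total contribution margin = 38,270 × €99.81 = €3,819,728.70.
Subtracting fixed costs: EBIT = €3,819,728.70 − €1,435,100 = €2,384,628.70.
So DOL = total CM / EBIT = €3,819,728.70 / €2,384,628.70 = 1.6018.

1.60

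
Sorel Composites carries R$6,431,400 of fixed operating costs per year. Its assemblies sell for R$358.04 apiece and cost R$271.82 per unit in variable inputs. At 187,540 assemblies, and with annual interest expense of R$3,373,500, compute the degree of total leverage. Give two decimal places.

Contribution at this volume is 187,540 × R$86.22 = R$16,169,698.80.
Subtracting fixed costs: EBIT = R$16,169,698.80 − R$6,431,400 = R$9,738,298.80. Interest = R$3,373,500.00, so EBIT − I = R$6,364,798.80.
Degree of total leverage = total CM / (EBIT − interest) = R$16,169,698.80 / R$6,364,798.80 = 2.5405.

2.54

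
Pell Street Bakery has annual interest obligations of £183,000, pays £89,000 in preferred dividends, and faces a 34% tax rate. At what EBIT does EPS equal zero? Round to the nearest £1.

Grossing the preferred dividend up to pre-tax terms: £89,000 / (1 − 0.34) = £134,848.48.
Financial break-even EBIT = interest + D_p ÷ (1 − t) = £183,000 + £134,848.48 = £317,848.48.

£317,848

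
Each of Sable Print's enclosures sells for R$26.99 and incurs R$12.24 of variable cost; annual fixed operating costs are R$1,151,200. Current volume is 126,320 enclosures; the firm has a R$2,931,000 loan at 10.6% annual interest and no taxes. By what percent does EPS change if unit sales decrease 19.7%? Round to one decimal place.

-91.5%

At 126,320 units, contribution = 126,320 × R$14.75 = R$1,863,220.00.
Subtracting fixed costs: EBIT = R$1,863,220.00 − R$1,151,200 = R$712,020.00.
After interest of R$310,686.00, pre-tax earnings = R$401,334.00.
Degree of combined leverage = contribution ÷ (EBIT − I) = R$1,863,220.00 ÷ R$401,334.00 = 4.6426.
EPS therefore changes by 4.6426 × (-19.7%) = -91.5%.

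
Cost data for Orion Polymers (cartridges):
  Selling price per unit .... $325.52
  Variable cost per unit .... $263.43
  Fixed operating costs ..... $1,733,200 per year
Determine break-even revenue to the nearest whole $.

CM per unit = $325.52 − $263.43 = $62.09; CM ratio = $62.09 / $325.52 = 0.1907.
Break-even sales = FC ÷ CM ratio = $1,733,200 × $325.52 / $62.09 = $9,086,669.

$9,086,669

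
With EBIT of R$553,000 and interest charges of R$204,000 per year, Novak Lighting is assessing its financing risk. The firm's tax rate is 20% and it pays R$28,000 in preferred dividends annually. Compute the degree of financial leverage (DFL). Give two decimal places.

Interest = R$204,000.00.
Preferred dividends grossed up pre-tax: R$28,000 / (1 − 0.20) = R$35,000.00.
DFL = EBIT ÷ [EBIT − I − D_p/(1−t)] = R$553,000 ÷ [R$553,000 − R$204,000.00 − R$35,000.00] = R$553,000 ÷ R$314,000.00 = 1.7611.

1.76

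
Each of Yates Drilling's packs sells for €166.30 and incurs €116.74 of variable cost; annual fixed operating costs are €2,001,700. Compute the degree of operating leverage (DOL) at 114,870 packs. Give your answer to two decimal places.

At 114,870 units, contribution = 114,870 × €49.56 = €5,692,957.20.
EBIT = €5,692,957.20 − €2,001,700 = €3,691,257.20.
DOL = contribution ÷ EBIT = €5,692,957.20 ÷ €3,691,257.20 = 1.5423.

1.54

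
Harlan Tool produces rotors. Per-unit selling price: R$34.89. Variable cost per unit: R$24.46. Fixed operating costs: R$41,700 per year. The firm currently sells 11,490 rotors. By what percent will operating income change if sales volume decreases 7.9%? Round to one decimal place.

-12.1%

Total contribution margin = 11,490 × R$10.43 = R$119,840.70.
Operating income = contribution − fixed costs = R$119,840.70 − R$41,700 = R$78,140.70.
DOL = contribution ÷ EBIT = R$119,840.70 ÷ R$78,140.70 = 1.5337.
%ΔEBIT = DOL × %ΔSales = 1.5337 × -7.9% = -12.1%.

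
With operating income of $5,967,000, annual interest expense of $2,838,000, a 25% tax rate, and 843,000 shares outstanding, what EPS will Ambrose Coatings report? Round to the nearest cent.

Interest = $2,838,000.00, so EBT = $5,967,000 − $2,838,000.00 = $3,129,000.00.
After tax at 25%: net income = $3,129,000.00 × 0.75 = $2,346,750.00.
Per share: $2,346,750.00 / 843,000 shares = $2.78.

$2.78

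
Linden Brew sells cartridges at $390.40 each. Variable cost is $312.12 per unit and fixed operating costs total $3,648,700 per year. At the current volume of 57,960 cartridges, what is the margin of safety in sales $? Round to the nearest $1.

Each unit contributes $390.40 − $312.12 = $78.28. Break-even units = $3,648,700 ÷ $78.28 = 46,610.88; break-even revenue = 46,610.88 × $390.40 = $18,196,889.12.
Actual sales revenue = 57,960 × $390.40 = $22,627,584.00.
Margin of safety = $22,627,584.00 − $18,196,889.12 = $4,430,695.

$4,430,695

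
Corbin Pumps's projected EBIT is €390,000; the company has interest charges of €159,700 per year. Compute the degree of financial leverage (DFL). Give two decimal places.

Interest = €159,700.00.
DFL = EBIT ÷ (EBIT − I) = €390,000 ÷ (€390,000 − €159,700.00) = €390,000 ÷ €230,300.00 = 1.6934.

1.69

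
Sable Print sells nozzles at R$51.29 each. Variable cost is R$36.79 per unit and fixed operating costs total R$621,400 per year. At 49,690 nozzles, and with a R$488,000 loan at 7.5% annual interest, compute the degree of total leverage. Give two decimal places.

11.53

Total contribution margin = 49,690 × R$14.50 = R$720,505.00.
Operating income = contribution − fixed costs = R$720,505.00 − R$621,400 = R$99,105.00. Interest = R$36,600.00, so EBIT − I = R$62,505.00.
Degree of total leverage = total CM / (EBIT − interest) = R$720,505.00 / R$62,505.00 = 11.5272.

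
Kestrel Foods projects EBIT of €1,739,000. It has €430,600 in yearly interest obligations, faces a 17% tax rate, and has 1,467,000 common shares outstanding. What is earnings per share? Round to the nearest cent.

€0.74

Pre-tax income = €1,739,000 − €430,600.00 = €1,308,400.00.
Net income = €1,308,400.00 × (1 − 0.17) = €1,085,972.00.
EPS = €1,085,972.00 ÷ 1,467,000 = €0.74.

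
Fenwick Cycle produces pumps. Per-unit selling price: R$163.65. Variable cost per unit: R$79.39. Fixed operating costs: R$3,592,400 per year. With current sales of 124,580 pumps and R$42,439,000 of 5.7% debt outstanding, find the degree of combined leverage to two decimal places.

2.34

At 124,580 units, contribution = 124,580 × R$84.26 = R$10,497,110.80.
Operating income = contribution − fixed costs = R$10,497,110.80 − R$3,592,400 = R$6,904,710.80. Interest = R$2,419,023.00.
DOL = R$10,497,110.80 ÷ R$6,904,710.80 = 1.5203; DFL = R$6,904,710.80 ÷ R$4,485,687.80 = 1.5393.
Combined leverage = 1.5203 × 1.5393 = 2.3402.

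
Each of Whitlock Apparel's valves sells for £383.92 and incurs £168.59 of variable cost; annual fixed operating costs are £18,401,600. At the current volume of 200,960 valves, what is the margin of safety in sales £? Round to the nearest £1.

£44,343,655

Contribution margin per unit = £383.92 − £168.59 = £215.33. Break-even units = £18,401,600 ÷ £215.33 = 85,457.67; break-even revenue = 85,457.67 × £383.92 = £32,808,908.52.
Current sales = 200,960 × £383.92 = £77,152,563.20.
Margin of safety = £77,152,563.20 − £32,808,908.52 = £44,343,655.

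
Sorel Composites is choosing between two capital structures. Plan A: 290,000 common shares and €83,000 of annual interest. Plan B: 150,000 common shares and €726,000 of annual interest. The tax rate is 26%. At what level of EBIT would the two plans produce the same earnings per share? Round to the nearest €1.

€1,414,929

Set EPS_A = EPS_B: (EBIT − €83,000)(1 − 0.26) ÷ 290,000 = (EBIT − €726,000)(1 − 0.26) ÷ 150,000.
Cancelling (1 − t) and cross-multiplying: 150,000·(EBIT − 83,000) = 290,000·(EBIT − 726,000).
Solving, EBIT = (726,000·290,000 − 83,000·150,000) / (290,000 − 150,000) = 198,090,000,000 / 140,000 = 1,414,928.57.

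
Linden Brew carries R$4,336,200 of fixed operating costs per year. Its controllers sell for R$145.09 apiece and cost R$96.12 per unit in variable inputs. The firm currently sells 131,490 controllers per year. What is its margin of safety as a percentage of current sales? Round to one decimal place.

32.7%

Unit CM = price − variable cost = R$145.09 − R$96.12 = R$48.97. Break-even units = R$4,336,200 ÷ R$48.97 = 88,548.09; break-even revenue = 88,548.09 × R$145.09 = R$12,847,442.47.
Current sales = 131,490 × R$145.09 = R$19,077,884.10.
Margin of safety = (R$19,077,884.10 − R$12,847,442.47) ÷ R$19,077,884.10 = 32.7%.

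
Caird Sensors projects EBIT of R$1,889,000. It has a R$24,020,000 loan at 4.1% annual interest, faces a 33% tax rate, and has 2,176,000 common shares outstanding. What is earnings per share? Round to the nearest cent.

Pre-tax income = R$1,889,000 − R$984,820.00 = R$904,180.00.
Net income = R$904,180.00 × (1 − 0.33) = R$605,800.60.
Per share: R$605,800.60 / 2,176,000 shares = R$0.28.

R$0.28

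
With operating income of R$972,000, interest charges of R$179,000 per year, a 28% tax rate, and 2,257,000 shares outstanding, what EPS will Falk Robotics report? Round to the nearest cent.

Interest = R$179,000.00, so EBT = R$972,000 − R$179,000.00 = R$793,000.00.
Net income = R$793,000.00 × (1 − 0.28) = R$570,960.00.
EPS = R$570,960.00 ÷ 2,257,000 = R$0.25.

R$0.25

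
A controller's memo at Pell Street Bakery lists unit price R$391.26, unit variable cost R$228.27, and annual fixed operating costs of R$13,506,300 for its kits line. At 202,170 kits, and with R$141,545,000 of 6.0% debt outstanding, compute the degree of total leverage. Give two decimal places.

3.01

At 202,170 units, contribution = 202,170 × R$162.99 = R$32,951,688.30.
Subtracting fixed costs: EBIT = R$32,951,688.30 − R$13,506,300 = R$19,445,388.30. Interest = R$8,492,700.00.
DOL = R$32,951,688.30 ÷ R$19,445,388.30 = 1.6946; DFL = R$19,445,388.30 ÷ R$10,952,688.30 = 1.7754.
DCL = DOL × DFL = 1.6946 × 1.7754 = 3.0086.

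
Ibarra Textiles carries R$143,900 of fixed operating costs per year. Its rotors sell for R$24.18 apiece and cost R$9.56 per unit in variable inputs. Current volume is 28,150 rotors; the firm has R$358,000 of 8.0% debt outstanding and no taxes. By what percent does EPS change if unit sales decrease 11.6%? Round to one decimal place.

-20.0%

Total contribution margin = 28,150 × R$14.62 = R$411,553.00.
Operating income = contribution − fixed costs = R$411,553.00 − R$143,900 = R$267,653.00.
Interest = R$28,640.00, so EBIT − I = R$239,013.00.
Degree of combined leverage = contribution ÷ (EBIT − I) = R$411,553.00 ÷ R$239,013.00 = 1.7219.
%ΔEPS = DCL × %ΔSales = 1.7219 × -11.6% = -20.0%.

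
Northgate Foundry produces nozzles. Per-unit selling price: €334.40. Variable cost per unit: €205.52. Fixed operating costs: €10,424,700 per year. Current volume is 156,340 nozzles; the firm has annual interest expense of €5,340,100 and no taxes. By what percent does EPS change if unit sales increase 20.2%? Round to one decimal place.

Total contribution margin = 156,340 × €128.88 = €20,149,099.20.
Subtracting fixed costs: EBIT = €20,149,099.20 − €10,424,700 = €9,724,399.20.
Interest = €5,340,100.00, so EBIT − I = €4,384,299.20.
Degree of combined leverage = contribution ÷ (EBIT − I) = €20,149,099.20 ÷ €4,384,299.20 = 4.5957.
EPS therefore changes by 4.5957 × (+20.2%) = +92.8%.

+92.8%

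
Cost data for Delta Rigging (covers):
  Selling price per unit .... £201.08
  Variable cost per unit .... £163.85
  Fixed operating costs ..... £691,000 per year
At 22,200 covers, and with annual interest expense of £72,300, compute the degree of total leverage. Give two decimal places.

13.08

Total contribution margin = 22,200 × £37.23 = £826,506.00.
EBIT = £826,506.00 − £691,000 = £135,506.00. Interest = £72,300.00, so EBIT − I = £63,206.00.
Degree of total leverage = total CM / (EBIT − interest) = £826,506.00 / £63,206.00 = 13.0764.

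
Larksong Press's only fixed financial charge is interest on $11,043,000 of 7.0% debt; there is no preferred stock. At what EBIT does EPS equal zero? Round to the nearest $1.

Annual interest = 7.0% × $11,043,000 = $773,010.00.
With no preferred dividends, EPS = 0 when EBIT exactly covers interest, so the financial break-even EBIT is $773,010.00.

$773,010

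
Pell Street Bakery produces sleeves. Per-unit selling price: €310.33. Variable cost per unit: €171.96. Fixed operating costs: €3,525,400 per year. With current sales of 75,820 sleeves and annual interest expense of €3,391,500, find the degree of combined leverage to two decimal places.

At 75,820 units, contribution = 75,820 × €138.37 = €10,491,213.40.
EBIT = €10,491,213.40 − €3,525,400 = €6,965,813.40. Interest = €3,391,500.00, so EBIT − I = €3,574,313.40.
Degree of total leverage = total CM / (EBIT − interest) = €10,491,213.40 / €3,574,313.40 = 2.9352.

2.94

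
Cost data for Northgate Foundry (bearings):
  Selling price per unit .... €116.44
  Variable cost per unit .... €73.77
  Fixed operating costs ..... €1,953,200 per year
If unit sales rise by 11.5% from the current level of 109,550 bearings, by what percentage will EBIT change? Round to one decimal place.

Total contribution margin = 109,550 × €42.67 = €4,674,498.50.
EBIT = €4,674,498.50 − €1,953,200 = €2,721,298.50.
So DOL = total CM / EBIT = €4,674,498.50 / €2,721,298.50 = 1.7177.
%ΔEBIT = DOL × %ΔSales = 1.7177 × +11.5% = +19.8%.

+19.8%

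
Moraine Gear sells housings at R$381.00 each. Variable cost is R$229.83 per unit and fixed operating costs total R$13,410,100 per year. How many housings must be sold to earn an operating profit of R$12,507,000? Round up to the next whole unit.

171,444 housings

Contribution margin per unit = R$381.00 − R$229.83 = R$151.17.
Need Q such that Q × R$151.17 − R$13,410,100 = R$12,507,000, i.e. Q = R$25,917,100 / R$151.17 = 171,443.41 → 171,444.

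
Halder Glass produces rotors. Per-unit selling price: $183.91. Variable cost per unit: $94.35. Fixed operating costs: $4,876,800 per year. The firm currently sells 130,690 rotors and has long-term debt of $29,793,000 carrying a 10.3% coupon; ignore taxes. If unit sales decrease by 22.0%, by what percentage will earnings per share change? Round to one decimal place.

-68.5%

At 130,690 units, contribution = 130,690 × $89.56 = $11,704,596.40.
Subtracting fixed costs: EBIT = $11,704,596.40 − $4,876,800 = $6,827,796.40.
Interest = $3,068,679.00, so EBIT − I = $3,759,117.40.
Degree of combined leverage = contribution ÷ (EBIT − I) = $11,704,596.40 ÷ $3,759,117.40 = 3.1137.
%ΔEPS = DCL × %ΔSales = 3.1137 × -22.0% = -68.5%.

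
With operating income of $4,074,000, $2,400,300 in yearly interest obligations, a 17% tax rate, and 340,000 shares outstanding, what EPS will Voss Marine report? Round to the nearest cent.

$4.09

Interest = $2,400,300.00, so EBT = $4,074,000 − $2,400,300.00 = $1,673,700.00.
After tax at 17%: net income = $1,673,700.00 × 0.83 = $1,389,171.00.
Per share: $1,389,171.00 / 340,000 shares = $4.09.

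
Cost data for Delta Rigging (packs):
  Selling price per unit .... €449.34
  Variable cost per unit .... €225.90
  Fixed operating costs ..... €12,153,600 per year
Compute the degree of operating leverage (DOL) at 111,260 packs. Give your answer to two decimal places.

At 111,260 units, contribution = 111,260 × €223.44 = €24,859,934.40.
EBIT = €24,859,934.40 − €12,153,600 = €12,706,334.40.
Degree of operating leverage = €24,859,934.40 / €12,706,334.40 = 1.9565.

1.96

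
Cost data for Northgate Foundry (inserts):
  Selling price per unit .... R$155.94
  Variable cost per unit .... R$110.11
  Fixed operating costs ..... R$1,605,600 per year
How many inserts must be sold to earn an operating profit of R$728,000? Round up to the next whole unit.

Contribution margin per unit = R$155.94 − R$110.11 = R$45.83.
Need Q such that Q × R$45.83 − R$1,605,600 = R$728,000, i.e. Q = R$2,333,600 / R$45.83 = 50,918.61 → 50,919.

50,919 inserts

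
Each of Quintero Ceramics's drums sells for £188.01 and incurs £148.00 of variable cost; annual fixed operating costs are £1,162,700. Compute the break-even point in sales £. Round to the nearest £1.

£5,463,615

CM per unit = £188.01 − £148.00 = £40.01; CM ratio = £40.01 / £188.01 = 0.2128.
Break-even sales = FC ÷ CM ratio = £1,162,700 × £188.01 / £40.01 = £5,463,615.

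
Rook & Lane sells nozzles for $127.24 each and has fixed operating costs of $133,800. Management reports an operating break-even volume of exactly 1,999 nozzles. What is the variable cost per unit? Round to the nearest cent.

$60.31

At break-even, FC = Q × (P − VC), so P − VC = $133,800 ÷ 1,999 = $66.9335.
Variable cost per unit = $127.24 − $66.9335 = $60.31.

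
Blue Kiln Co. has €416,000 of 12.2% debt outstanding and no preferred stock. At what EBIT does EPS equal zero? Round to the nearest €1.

€50,752

Annual interest = 12.2% × €416,000 = €50,752.00.
Without preferred stock the financial break-even is simply EBIT = interest = €50,752.00.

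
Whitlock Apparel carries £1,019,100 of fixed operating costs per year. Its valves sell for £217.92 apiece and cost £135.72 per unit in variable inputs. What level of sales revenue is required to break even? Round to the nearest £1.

Contribution margin per unit = £217.92 − £135.72 = £82.20, a CM ratio of £82.20 ÷ £217.92 = 0.3772.
Break-even sales = FC ÷ CM ratio = £1,019,100 × £217.92 / £82.20 = £2,701,731.

£2,701,731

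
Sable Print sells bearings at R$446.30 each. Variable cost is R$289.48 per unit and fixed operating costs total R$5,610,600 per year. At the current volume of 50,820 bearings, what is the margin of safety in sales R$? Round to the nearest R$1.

R$6,713,546

Each unit contributes R$446.30 − R$289.48 = R$156.82. Break-even units = R$5,610,600 ÷ R$156.82 = 35,777.32; break-even revenue = 35,777.32 × R$446.30 = R$15,967,419.84.
Current sales = 50,820 × R$446.30 = R$22,680,966.00.
Margin of safety = R$22,680,966.00 − R$15,967,419.84 = R$6,713,546.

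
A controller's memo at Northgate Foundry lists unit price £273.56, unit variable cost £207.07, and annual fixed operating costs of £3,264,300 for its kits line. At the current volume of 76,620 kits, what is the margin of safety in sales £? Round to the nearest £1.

Each unit contributes £273.56 − £207.07 = £66.49. Break-even units = £3,264,300 ÷ £66.49 = 49,094.60; break-even revenue = 49,094.60 × £273.56 = £13,430,318.97.
Current sales = 76,620 × £273.56 = £20,960,167.20.
Margin of safety = £20,960,167.20 − £13,430,318.97 = £7,529,848.

£7,529,848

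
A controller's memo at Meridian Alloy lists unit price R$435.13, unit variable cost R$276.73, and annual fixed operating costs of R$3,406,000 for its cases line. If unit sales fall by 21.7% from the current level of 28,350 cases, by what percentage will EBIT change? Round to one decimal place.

-89.8%

Total contribution margin = 28,350 × R$158.40 = R$4,490,640.00.
Subtracting fixed costs: EBIT = R$4,490,640.00 − R$3,406,000 = R$1,084,640.00.
So DOL = total CM / EBIT = R$4,490,640.00 / R$1,084,640.00 = 4.1402.
Operating income changes by 4.1402 × -21.7% = -89.8%.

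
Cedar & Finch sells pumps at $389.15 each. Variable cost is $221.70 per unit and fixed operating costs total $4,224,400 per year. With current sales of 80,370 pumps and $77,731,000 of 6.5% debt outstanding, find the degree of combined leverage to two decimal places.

3.22

Total contribution margin = 80,370 × $167.45 = $13,457,956.50.
EBIT = $13,457,956.50 − $4,224,400 = $9,233,556.50. Interest = $5,052,515.00, so EBIT − I = $4,181,041.50.
Degree of total leverage = total CM / (EBIT − interest) = $13,457,956.50 / $4,181,041.50 = 3.2188.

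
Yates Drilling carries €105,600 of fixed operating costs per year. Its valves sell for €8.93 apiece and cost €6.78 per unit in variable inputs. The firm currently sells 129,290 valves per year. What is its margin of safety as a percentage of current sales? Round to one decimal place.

62.0%

Contribution margin per unit = €8.93 − €6.78 = €2.15. Break-even units = €105,600 ÷ €2.15 = 49,116.28; break-even revenue = 49,116.28 × €8.93 = €438,608.37.
Current sales = 129,290 × €8.93 = €1,154,559.70.
Margin of safety = (€1,154,559.70 − €438,608.37) ÷ €1,154,559.70 = 62.0%.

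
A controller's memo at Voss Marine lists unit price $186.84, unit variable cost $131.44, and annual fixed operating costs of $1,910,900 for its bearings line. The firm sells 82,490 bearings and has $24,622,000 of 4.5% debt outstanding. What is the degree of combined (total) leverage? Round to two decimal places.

At 82,490 units, contribution = 82,490 × $55.40 = $4,569,946.00.
Operating income = contribution − fixed costs = $4,569,946.00 − $1,910,900 = $2,659,046.00. Interest = $1,107,990.00, so EBIT − I = $1,551,056.00.
Degree of total leverage = total CM / (EBIT − interest) = $4,569,946.00 / $1,551,056.00 = 2.9463.

2.95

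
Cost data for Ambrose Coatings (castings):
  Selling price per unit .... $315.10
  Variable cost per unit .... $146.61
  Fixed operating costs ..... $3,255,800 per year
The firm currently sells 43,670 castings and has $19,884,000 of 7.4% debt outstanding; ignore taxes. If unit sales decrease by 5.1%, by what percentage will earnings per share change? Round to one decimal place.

-14.3%

At 43,670 units, contribution = 43,670 × $168.49 = $7,357,958.30.
Subtracting fixed costs: EBIT = $7,357,958.30 − $3,255,800 = $4,102,158.30.
After interest of $1,471,416.00, pre-tax earnings = $2,630,742.30.
DCL = total CM / (EBIT − I) = $7,357,958.30 / $2,630,742.30 = 2.7969.
EPS therefore changes by 2.7969 × (-5.1%) = -14.3%.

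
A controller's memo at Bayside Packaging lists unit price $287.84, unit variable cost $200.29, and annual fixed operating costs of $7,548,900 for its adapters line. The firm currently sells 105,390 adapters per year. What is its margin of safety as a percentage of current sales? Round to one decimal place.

Contribution margin per unit = $287.84 − $200.29 = $87.55. Break-even units = $7,548,900 ÷ $87.55 = 86,223.87; break-even revenue = 86,223.87 × $287.84 = $24,818,679.34.
Current sales = 105,390 × $287.84 = $30,335,457.60.
Margin of safety = ($30,335,457.60 − $24,818,679.34) ÷ $30,335,457.60 = 18.2%.

18.2%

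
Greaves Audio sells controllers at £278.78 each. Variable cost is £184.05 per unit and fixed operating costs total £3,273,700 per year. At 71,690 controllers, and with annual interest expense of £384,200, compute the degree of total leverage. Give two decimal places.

At 71,690 units, contribution = 71,690 × £94.73 = £6,791,193.70.
Operating income = contribution − fixed costs = £6,791,193.70 − £3,273,700 = £3,517,493.70. Interest = £384,200.00.
DOL = £6,791,193.70 ÷ £3,517,493.70 = 1.9307; DFL = £3,517,493.70 ÷ £3,133,293.70 = 1.1226.
DCL = DOL × DFL = 1.9307 × 1.1226 = 2.1674.

2.17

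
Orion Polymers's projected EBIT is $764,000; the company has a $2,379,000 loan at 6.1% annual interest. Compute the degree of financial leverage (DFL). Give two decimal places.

1.23

Annual interest charges come to $145,119.00.
DFL = EBIT ÷ (EBIT − I) = $764,000 ÷ ($764,000 − $145,119.00) = $764,000 ÷ $618,881.00 = 1.2345.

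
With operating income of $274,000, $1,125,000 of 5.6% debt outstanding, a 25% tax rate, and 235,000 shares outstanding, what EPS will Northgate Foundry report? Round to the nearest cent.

Pre-tax income = $274,000 − $63,000.00 = $211,000.00.
After tax at 25%: net income = $211,000.00 × 0.75 = $158,250.00.
EPS = $158,250.00 ÷ 235,000 = $0.67.

$0.67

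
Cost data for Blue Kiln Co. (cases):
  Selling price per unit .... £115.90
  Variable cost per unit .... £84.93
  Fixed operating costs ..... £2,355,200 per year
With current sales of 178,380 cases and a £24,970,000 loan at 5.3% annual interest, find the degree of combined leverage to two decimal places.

At 178,380 units, contribution = 178,380 × £30.97 = £5,524,428.60.
Operating income = contribution − fixed costs = £5,524,428.60 − £2,355,200 = £3,169,228.60. Interest = £1,323,410.00, so EBIT − I = £1,845,818.60.
DCL = contribution ÷ (EBIT − I) = £5,524,428.60 ÷ £1,845,818.60 = 2.9929.

2.99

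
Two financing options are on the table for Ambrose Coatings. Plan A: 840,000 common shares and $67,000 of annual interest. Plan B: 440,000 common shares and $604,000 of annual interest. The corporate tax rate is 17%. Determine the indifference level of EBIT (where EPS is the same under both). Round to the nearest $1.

$1,194,700

Set EPS_A = EPS_B: (EBIT − $67,000)(1 − 0.17) ÷ 840,000 = (EBIT − $604,000)(1 − 0.17) ÷ 440,000.
Cancelling (1 − t) and cross-multiplying: 440,000·(EBIT − 67,000) = 840,000·(EBIT − 604,000).
EBIT × (840,000 − 440,000) = 604,000 × 840,000 − 67,000 × 440,000 = 477,880,000,000, so EBIT = 477,880,000,000 ÷ 400,000 = 1,194,700.00.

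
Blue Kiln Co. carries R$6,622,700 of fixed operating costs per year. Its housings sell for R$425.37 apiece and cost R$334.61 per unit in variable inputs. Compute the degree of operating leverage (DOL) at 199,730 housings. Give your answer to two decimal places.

1.58

Total contribution margin = 199,730 × R$90.76 = R$18,127,494.80.
Operating income = contribution − fixed costs = R$18,127,494.80 − R$6,622,700 = R$11,504,794.80.
Degree of operating leverage = R$18,127,494.80 / R$11,504,794.80 = 1.5756.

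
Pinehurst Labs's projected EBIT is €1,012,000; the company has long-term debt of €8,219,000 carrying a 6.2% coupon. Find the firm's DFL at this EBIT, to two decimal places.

2.01

Interest = €509,578.00.
DFL = EBIT ÷ (EBIT − I) = €1,012,000 ÷ (€1,012,000 − €509,578.00) = €1,012,000 ÷ €502,422.00 = 2.0142.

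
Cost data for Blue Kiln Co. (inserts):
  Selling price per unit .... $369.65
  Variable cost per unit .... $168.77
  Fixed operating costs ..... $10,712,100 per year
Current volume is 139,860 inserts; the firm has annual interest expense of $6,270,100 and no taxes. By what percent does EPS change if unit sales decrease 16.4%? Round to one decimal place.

At 139,860 units, contribution = 139,860 × $200.88 = $28,095,076.80.
Operating income = contribution − fixed costs = $28,095,076.80 − $10,712,100 = $17,382,976.80.
Interest = $6,270,100.00, so EBIT − I = $11,112,876.80.
Degree of combined leverage = contribution ÷ (EBIT − I) = $28,095,076.80 ÷ $11,112,876.80 = 2.5282.
%ΔEPS = DCL × %ΔSales = 2.5282 × -16.4% = -41.5%.

-41.5%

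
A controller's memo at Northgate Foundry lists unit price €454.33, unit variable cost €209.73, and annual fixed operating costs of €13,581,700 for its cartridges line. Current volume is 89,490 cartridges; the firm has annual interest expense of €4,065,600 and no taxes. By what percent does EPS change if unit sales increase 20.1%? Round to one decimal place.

+103.7%

Total contribution margin = 89,490 × €244.60 = €21,889,254.00.
Operating income = contribution − fixed costs = €21,889,254.00 − €13,581,700 = €8,307,554.00.
After interest of €4,065,600.00, pre-tax earnings = €4,241,954.00.
Degree of combined leverage = contribution ÷ (EBIT − I) = €21,889,254.00 ÷ €4,241,954.00 = 5.1602.
EPS therefore changes by 5.1602 × (+20.1%) = +103.7%.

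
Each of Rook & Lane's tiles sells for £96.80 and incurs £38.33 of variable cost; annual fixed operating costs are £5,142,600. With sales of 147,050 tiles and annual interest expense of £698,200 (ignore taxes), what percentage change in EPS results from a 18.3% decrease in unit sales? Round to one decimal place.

-57.1%

Contribution at this volume is 147,050 × £58.47 = £8,598,013.50.
EBIT = £8,598,013.50 − £5,142,600 = £3,455,413.50.
After interest of £698,200.00, pre-tax earnings = £2,757,213.50.
Degree of combined leverage = contribution ÷ (EBIT − I) = £8,598,013.50 ÷ £2,757,213.50 = 3.1184.
%ΔEPS = DCL × %ΔSales = 3.1184 × -18.3% = -57.1%.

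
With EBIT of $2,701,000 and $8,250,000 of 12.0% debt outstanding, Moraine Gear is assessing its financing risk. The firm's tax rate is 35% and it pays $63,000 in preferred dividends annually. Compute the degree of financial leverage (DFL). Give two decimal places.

1.67

Annual interest charges come to $990,000.00.
Pre-tax preferred-dividend burden = $63,000 ÷ (1 − 0.35) = $96,923.08.
DFL = EBIT ÷ [EBIT − I − D_p/(1−t)] = $2,701,000 ÷ [$2,701,000 − $990,000.00 − $96,923.08] = $2,701,000 ÷ $1,614,076.92 = 1.6734.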